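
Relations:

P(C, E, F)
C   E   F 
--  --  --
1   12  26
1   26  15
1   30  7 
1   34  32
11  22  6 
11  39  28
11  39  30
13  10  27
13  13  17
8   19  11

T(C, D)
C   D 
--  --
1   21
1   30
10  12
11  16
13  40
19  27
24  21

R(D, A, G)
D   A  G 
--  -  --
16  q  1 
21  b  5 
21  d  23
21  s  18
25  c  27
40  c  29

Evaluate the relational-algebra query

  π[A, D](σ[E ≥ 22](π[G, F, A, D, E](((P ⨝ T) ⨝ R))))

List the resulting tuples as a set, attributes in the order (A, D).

Natural join on C: {(1, 12, 26, 21), (1, 12, 26, 30), (1, 26, 15, 21), (1, 26, 15, 30), (1, 30, 7, 21), (1, 30, 7, 30), (1, 34, 32, 21), (1, 34, 32, 30), (11, 22, 6, 16), (11, 39, 28, 16), (11, 39, 30, 16), (13, 10, 27, 40), (13, 13, 17, 40)}
Natural join on D: {(1, 12, 26, 21, b, 5), (1, 12, 26, 21, d, 23), (1, 12, 26, 21, s, 18), (1, 26, 15, 21, b, 5), (1, 26, 15, 21, d, 23), (1, 26, 15, 21, s, 18), (1, 30, 7, 21, b, 5), (1, 30, 7, 21, d, 23), (1, 30, 7, 21, s, 18), (1, 34, 32, 21, b, 5), (1, 34, 32, 21, d, 23), (1, 34, 32, 21, s, 18), (11, 22, 6, 16, q, 1), (11, 39, 28, 16, q, 1), (11, 39, 30, 16, q, 1), (13, 10, 27, 40, c, 29), (13, 13, 17, 40, c, 29)}
π_{G, F, A, D, E} gives {(1, 28, q, 16, 39), (1, 30, q, 16, 39), (1, 6, q, 16, 22), (18, 15, s, 21, 26), (18, 26, s, 21, 12), (18, 32, s, 21, 34), (18, 7, s, 21, 30), (23, 15, d, 21, 26), (23, 26, d, 21, 12), (23, 32, d, 21, 34), (23, 7, d, 21, 30), (29, 17, c, 40, 13), (29, 27, c, 40, 10), (5, 15, b, 21, 26), (5, 26, b, 21, 12), (5, 32, b, 21, 34), (5, 7, b, 21, 30)}.
Apply σ_{E ≥ 22}; surviving tuples: {(1, 28, q, 16, 39), (1, 30, q, 16, 39), (1, 6, q, 16, 22), (18, 15, s, 21, 26), (18, 32, s, 21, 34), (18, 7, s, 21, 30), (23, 15, d, 21, 26), (23, 32, d, 21, 34), (23, 7, d, 21, 30), (5, 15, b, 21, 26), (5, 32, b, 21, 34), (5, 7, b, 21, 30)}
π_{A, D} gives {(b, 21), (d, 21), (q, 16), (s, 21)} (8 duplicate(s) eliminated).

{(b, 21), (d, 21), (q, 16), (s, 21)}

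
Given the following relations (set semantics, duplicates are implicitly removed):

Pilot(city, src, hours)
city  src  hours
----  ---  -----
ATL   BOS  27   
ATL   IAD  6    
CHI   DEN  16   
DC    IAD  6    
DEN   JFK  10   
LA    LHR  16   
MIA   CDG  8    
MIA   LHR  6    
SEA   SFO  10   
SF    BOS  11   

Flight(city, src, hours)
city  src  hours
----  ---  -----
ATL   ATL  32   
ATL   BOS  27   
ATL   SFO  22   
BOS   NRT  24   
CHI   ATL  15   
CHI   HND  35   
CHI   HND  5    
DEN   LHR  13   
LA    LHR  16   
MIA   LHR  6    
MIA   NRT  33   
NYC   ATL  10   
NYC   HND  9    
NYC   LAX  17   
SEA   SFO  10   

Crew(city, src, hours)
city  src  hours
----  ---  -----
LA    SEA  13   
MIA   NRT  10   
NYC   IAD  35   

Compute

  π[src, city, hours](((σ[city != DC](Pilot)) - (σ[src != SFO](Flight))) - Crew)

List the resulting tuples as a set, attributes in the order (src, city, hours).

{(BOS, SF, 11), (CDG, MIA, 8), (DEN, CHI, 16), (IAD, ATL, 6), (JFK, DEN, 10), (SFO, SEA, 10)}

Filtering on city != DC leaves {(ATL, BOS, 27), (ATL, IAD, 6), (CHI, DEN, 16), (DEN, JFK, 10), (LA, LHR, 16), (MIA, CDG, 8), (MIA, LHR, 6), (SEA, SFO, 10), (SF, BOS, 11)}.
Filtering on src != SFO leaves {(ATL, ATL, 32), (ATL, BOS, 27), (BOS, NRT, 24), (CHI, ATL, 15), (CHI, HND, 35), (CHI, HND, 5), (DEN, LHR, 13), (LA, LHR, 16), (MIA, LHR, 6), (MIA, NRT, 33), (NYC, ATL, 10), (NYC, HND, 9), (NYC, LAX, 17)}.
Set difference of the two operands is {(ATL, IAD, 6), (CHI, DEN, 16), (DEN, JFK, 10), (MIA, CDG, 8), (SEA, SFO, 10), (SF, BOS, 11)}.
Set difference of the two operands is {(ATL, IAD, 6), (CHI, DEN, 16), (DEN, JFK, 10), (MIA, CDG, 8), (SEA, SFO, 10), (SF, BOS, 11)}.
Keep only column(s) src, city, hours: {(BOS, SF, 11), (CDG, MIA, 8), (DEN, CHI, 16), (IAD, ATL, 6), (JFK, DEN, 10), (SFO, SEA, 10)}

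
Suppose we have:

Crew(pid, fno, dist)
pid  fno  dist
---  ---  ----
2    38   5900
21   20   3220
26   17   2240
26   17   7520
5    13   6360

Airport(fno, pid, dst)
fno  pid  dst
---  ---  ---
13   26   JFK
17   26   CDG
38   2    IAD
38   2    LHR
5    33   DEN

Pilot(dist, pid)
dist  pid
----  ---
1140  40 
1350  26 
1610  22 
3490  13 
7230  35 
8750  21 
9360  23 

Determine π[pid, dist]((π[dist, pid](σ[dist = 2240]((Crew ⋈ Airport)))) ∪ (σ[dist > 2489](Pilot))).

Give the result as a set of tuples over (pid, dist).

Joining Crew and Airport on pid, fno yields {(2, 38, 5900, IAD), (2, 38, 5900, LHR), (26, 17, 2240, CDG), (26, 17, 7520, CDG)}.
Apply σ_{dist = 2240}; surviving tuples: {(26, 17, 2240, CDG)}
π[dist, pid]: project onto (dist, pid) → {(2240, 26)}
Apply σ_{dist > 2489}; surviving tuples: {(3490, 13), (7230, 35), (8750, 21), (9360, 23)}
Taking the union: {(2240, 26), (3490, 13), (7230, 35), (8750, 21), (9360, 23)}
π[pid, dist]: project onto (pid, dist) → {(13, 3490), (21, 8750), (23, 9360), (26, 2240), (35, 7230)}

{(13, 3490), (21, 8750), (23, 9360), (26, 2240), (35, 7230)}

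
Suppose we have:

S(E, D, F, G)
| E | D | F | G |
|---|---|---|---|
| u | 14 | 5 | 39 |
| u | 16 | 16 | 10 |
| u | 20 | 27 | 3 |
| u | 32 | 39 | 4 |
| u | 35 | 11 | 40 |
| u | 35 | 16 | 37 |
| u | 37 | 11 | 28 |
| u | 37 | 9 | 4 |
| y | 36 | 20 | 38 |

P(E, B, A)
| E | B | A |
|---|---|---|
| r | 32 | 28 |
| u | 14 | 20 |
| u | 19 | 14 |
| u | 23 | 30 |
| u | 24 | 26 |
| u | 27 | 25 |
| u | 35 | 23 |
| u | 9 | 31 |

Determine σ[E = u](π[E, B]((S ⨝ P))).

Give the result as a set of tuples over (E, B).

{(u, 14), (u, 19), (u, 23), (u, 24), (u, 27), (u, 35), (u, 9)}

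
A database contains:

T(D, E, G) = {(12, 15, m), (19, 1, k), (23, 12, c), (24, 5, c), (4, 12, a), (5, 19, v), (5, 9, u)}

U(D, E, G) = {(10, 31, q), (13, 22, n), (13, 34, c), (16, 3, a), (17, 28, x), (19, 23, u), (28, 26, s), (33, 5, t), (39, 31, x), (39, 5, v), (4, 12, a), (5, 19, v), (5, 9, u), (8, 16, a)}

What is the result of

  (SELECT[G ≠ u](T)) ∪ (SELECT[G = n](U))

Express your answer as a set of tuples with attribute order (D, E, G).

{(12, 15, m), (13, 22, n), (19, 1, k), (23, 12, c), (24, 5, c), (4, 12, a), (5, 19, v)}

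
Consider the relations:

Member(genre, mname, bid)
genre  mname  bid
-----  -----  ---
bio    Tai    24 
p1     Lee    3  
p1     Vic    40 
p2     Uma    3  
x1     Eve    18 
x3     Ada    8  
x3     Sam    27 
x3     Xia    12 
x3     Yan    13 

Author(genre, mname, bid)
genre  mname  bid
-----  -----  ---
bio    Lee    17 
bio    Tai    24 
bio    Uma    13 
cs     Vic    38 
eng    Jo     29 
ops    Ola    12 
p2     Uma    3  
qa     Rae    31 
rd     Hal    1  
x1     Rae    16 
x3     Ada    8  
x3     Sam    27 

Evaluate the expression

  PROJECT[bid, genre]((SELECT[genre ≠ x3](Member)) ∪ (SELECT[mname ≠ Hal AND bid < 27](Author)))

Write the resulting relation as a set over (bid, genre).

Selection genre ≠ x3: {(bio, Tai, 24), (p1, Lee, 3), (p1, Vic, 40), (p2, Uma, 3), (x1, Eve, 18)}
Selection mname ≠ Hal AND bid < 27: {(bio, Lee, 17), (bio, Tai, 24), (bio, Uma, 13), (ops, Ola, 12), (p2, Uma, 3), (x1, Rae, 16), (x3, Ada, 8)}
Union: {(bio, Tai, 24), (p1, Lee, 3), (p1, Vic, 40), (p2, Uma, 3), (x1, Eve, 18)} with {(bio, Lee, 17), (bio, Tai, 24), (bio, Uma, 13), (ops, Ola, 12), (p2, Uma, 3), (x1, Rae, 16), (x3, Ada, 8)} → {(bio, Lee, 17), (bio, Tai, 24), (bio, Uma, 13), (ops, Ola, 12), (p1, Lee, 3), (p1, Vic, 40), (p2, Uma, 3), (x1, Eve, 18), (x1, Rae, 16), (x3, Ada, 8)}
Keep only column(s) bid, genre: {(12, ops), (13, bio), (16, x1), (17, bio), (18, x1), (24, bio), (3, p1), (3, p2), (40, p1), (8, x3)}

{(12, ops), (13, bio), (16, x1), (17, bio), (18, x1), (24, bio), (3, p1), (3, p2), (40, p1), (8, x3)}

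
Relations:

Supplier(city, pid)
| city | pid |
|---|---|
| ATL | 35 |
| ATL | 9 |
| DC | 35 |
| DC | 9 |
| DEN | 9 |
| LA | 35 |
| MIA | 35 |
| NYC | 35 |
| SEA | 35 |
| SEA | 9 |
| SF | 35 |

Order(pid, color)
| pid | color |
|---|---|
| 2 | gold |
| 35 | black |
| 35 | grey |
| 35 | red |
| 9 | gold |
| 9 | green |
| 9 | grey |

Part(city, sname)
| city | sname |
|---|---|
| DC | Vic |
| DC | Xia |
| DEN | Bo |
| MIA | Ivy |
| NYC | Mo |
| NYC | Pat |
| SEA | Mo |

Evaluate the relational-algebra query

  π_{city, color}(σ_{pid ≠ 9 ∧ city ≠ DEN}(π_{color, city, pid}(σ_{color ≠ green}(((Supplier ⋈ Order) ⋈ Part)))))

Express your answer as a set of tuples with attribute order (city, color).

{(DC, black), (DC, grey), (DC, red), (MIA, black), (MIA, grey), (MIA, red), (NYC, black), (NYC, grey), (NYC, red), (SEA, black), (SEA, grey), (SEA, red)}

Joining Supplier and Order on pid yields {(ATL, 35, black), (ATL, 35, grey), (ATL, 35, red), (ATL, 9, gold), (ATL, 9, green), (ATL, 9, grey), (DC, 35, black), (DC, 35, grey), (DC, 35, red), (DC, 9, gold), (DC, 9, green), (DC, 9, grey), (DEN, 9, gold), (DEN, 9, green), (DEN, 9, grey), (LA, 35, black), (LA, 35, grey), (LA, 35, red), (MIA, 35, black), (MIA, 35, grey), (MIA, 35, red), (NYC, 35, black), (NYC, 35, grey), (NYC, 35, red), (SEA, 35, black), (SEA, 35, grey), (SEA, 35, red), (SEA, 9, gold), (SEA, 9, green), (SEA, 9, grey), (SF, 35, black), (SF, 35, grey), (SF, 35, red)}.
Joining (Supplier ⋈ Order) and Part on city yields {(DC, 35, black, Vic), (DC, 35, black, Xia), (DC, 35, grey, Vic), (DC, 35, grey, Xia), (DC, 35, red, Vic), (DC, 35, red, Xia), (DC, 9, gold, Vic), (DC, 9, gold, Xia), (DC, 9, green, Vic), (DC, 9, green, Xia), (DC, 9, grey, Vic), (DC, 9, grey, Xia), (DEN, 9, gold, Bo), (DEN, 9, green, Bo), (DEN, 9, grey, Bo), (MIA, 35, black, Ivy), (MIA, 35, grey, Ivy), (MIA, 35, red, Ivy), (NYC, 35, black, Mo), (NYC, 35, black, Pat), (NYC, 35, grey, Mo), (NYC, 35, grey, Pat), (NYC, 35, red, Mo), (NYC, 35, red, Pat), (SEA, 35, black, Mo), (SEA, 35, grey, Mo), (SEA, 35, red, Mo), (SEA, 9, gold, Mo), (SEA, 9, green, Mo), (SEA, 9, grey, Mo)}.
Selection color ≠ green: {(DC, 35, black, Vic), (DC, 35, black, Xia), (DC, 35, grey, Vic), (DC, 35, grey, Xia), (DC, 35, red, Vic), (DC, 35, red, Xia), (DC, 9, gold, Vic), (DC, 9, gold, Xia), (DC, 9, grey, Vic), (DC, 9, grey, Xia), (DEN, 9, gold, Bo), (DEN, 9, grey, Bo), (MIA, 35, black, Ivy), (MIA, 35, grey, Ivy), (MIA, 35, red, Ivy), (NYC, 35, black, Mo), (NYC, 35, black, Pat), (NYC, 35, grey, Mo), (NYC, 35, grey, Pat), (NYC, 35, red, Mo), (NYC, 35, red, Pat), (SEA, 35, black, Mo), (SEA, 35, grey, Mo), (SEA, 35, red, Mo), (SEA, 9, gold, Mo), (SEA, 9, grey, Mo)}
Projecting to color, city, pid (8 duplicate(s) eliminated): {(black, DC, 35), (black, MIA, 35), (black, NYC, 35), (black, SEA, 35), (gold, DC, 9), (gold, DEN, 9), (gold, SEA, 9), (grey, DC, 35), (grey, DC, 9), (grey, DEN, 9), (grey, MIA, 35), (grey, NYC, 35), (grey, SEA, 35), (grey, SEA, 9), (red, DC, 35), (red, MIA, 35), (red, NYC, 35), (red, SEA, 35)}
Selection pid ≠ 9 ∧ city ≠ DEN: {(black, DC, 35), (black, MIA, 35), (black, NYC, 35), (black, SEA, 35), (grey, DC, 35), (grey, MIA, 35), (grey, NYC, 35), (grey, SEA, 35), (red, DC, 35), (red, MIA, 35), (red, NYC, 35), (red, SEA, 35)}
Projecting to city, color: {(DC, black), (DC, grey), (DC, red), (MIA, black), (MIA, grey), (MIA, red), (NYC, black), (NYC, grey), (NYC, red), (SEA, black), (SEA, grey), (SEA, red)}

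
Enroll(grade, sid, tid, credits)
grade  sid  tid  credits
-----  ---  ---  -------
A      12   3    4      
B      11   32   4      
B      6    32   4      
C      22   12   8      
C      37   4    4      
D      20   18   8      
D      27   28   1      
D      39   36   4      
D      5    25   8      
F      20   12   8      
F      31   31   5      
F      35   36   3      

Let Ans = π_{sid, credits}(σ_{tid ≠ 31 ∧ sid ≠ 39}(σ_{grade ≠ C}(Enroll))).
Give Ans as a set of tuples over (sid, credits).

{(11, 4), (12, 4), (20, 8), (27, 1), (35, 3), (5, 8), (6, 4)}

Apply σ_{grade ≠ C}; surviving tuples: {(A, 12, 3, 4), (B, 11, 32, 4), (B, 6, 32, 4), (D, 20, 18, 8), (D, 27, 28, 1), (D, 39, 36, 4), (D, 5, 25, 8), (F, 20, 12, 8), (F, 31, 31, 5), (F, 35, 36, 3)}
Apply σ_{tid ≠ 31 ∧ sid ≠ 39}; surviving tuples: {(A, 12, 3, 4), (B, 11, 32, 4), (B, 6, 32, 4), (D, 20, 18, 8), (D, 27, 28, 1), (D, 5, 25, 8), (F, 20, 12, 8), (F, 35, 36, 3)}
π[sid, credits]: project onto (sid, credits) (1 duplicate(s) eliminated) → {(11, 4), (12, 4), (20, 8), (27, 1), (35, 3), (5, 8), (6, 4)}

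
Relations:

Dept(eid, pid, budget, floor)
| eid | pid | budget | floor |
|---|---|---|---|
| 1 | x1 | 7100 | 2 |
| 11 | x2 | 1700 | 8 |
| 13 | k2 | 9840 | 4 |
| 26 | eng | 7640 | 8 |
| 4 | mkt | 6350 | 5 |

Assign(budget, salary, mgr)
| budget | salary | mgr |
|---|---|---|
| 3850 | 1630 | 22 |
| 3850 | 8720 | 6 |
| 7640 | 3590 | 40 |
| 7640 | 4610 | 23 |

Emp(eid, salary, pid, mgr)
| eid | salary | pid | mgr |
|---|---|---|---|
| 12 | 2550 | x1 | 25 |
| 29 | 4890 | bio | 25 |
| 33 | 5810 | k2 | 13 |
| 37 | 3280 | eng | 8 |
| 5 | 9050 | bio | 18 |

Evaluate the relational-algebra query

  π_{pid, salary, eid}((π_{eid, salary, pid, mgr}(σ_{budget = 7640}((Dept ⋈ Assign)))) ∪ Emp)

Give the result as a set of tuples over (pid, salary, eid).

Dept ⋈ Assign (natural join on budget): {(26, eng, 7640, 8, 3590, 40), (26, eng, 7640, 8, 4610, 23)}
Apply σ_{budget = 7640}; surviving tuples: {(26, eng, 7640, 8, 3590, 40), (26, eng, 7640, 8, 4610, 23)}
Keep only column(s) eid, salary, pid, mgr: {(26, 3590, eng, 40), (26, 4610, eng, 23)}
Taking the union: {(12, 2550, x1, 25), (26, 3590, eng, 40), (26, 4610, eng, 23), (29, 4890, bio, 25), (33, 5810, k2, 13), (37, 3280, eng, 8), (5, 9050, bio, 18)}
Keep only column(s) pid, salary, eid: {(bio, 4890, 29), (bio, 9050, 5), (eng, 3280, 37), (eng, 3590, 26), (eng, 4610, 26), (k2, 5810, 33), (x1, 2550, 12)}

{(bio, 4890, 29), (bio, 9050, 5), (eng, 3280, 37), (eng, 3590, 26), (eng, 4610, 26), (k2, 5810, 33), (x1, 2550, 12)}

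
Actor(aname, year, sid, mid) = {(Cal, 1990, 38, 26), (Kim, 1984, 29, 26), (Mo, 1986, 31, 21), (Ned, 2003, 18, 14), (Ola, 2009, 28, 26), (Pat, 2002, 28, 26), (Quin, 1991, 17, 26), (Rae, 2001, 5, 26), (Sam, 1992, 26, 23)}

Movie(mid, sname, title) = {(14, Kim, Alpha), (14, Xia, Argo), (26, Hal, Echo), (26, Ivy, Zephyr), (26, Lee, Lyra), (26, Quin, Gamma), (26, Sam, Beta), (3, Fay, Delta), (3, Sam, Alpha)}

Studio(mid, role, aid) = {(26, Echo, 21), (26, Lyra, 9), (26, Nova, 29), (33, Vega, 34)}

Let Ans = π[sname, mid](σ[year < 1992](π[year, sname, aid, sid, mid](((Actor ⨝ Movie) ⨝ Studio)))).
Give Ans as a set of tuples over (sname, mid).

{(Hal, 26), (Ivy, 26), (Lee, 26), (Quin, 26), (Sam, 26)}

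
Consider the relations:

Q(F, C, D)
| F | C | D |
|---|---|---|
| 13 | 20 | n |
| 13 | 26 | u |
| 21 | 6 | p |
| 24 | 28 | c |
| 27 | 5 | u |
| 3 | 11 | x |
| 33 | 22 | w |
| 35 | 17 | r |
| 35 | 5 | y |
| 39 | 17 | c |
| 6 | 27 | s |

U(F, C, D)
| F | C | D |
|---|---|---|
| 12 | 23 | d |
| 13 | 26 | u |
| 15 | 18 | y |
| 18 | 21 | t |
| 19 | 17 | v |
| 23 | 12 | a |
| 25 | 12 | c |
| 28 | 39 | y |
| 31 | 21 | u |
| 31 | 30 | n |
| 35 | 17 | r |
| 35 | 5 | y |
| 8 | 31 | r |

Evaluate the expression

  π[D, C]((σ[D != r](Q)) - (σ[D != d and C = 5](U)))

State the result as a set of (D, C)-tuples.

{(c, 17), (c, 28), (n, 20), (p, 6), (s, 27), (u, 26), (u, 5), (w, 22), (x, 11)}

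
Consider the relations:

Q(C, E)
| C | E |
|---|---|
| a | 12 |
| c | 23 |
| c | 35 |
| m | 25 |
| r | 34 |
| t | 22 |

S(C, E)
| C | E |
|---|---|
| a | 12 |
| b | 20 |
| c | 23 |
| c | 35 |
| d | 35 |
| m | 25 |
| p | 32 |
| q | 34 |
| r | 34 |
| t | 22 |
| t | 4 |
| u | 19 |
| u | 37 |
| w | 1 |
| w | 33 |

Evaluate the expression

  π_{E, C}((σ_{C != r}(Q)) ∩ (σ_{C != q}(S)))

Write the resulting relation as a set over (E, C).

{(12, a), (22, t), (23, c), (25, m), (35, c)}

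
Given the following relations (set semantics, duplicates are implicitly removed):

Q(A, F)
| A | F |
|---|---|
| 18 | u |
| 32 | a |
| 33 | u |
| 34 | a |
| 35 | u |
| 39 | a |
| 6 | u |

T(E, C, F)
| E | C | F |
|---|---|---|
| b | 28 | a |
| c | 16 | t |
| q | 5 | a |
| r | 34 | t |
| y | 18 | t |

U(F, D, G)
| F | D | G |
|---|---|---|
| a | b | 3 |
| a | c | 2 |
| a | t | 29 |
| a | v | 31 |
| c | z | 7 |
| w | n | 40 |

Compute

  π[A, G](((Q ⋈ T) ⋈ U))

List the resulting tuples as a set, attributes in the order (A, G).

Natural join on F: {(32, a, b, 28), (32, a, q, 5), (34, a, b, 28), (34, a, q, 5), (39, a, b, 28), (39, a, q, 5)}
Natural join on F: {(32, a, b, 28, b, 3), (32, a, b, 28, c, 2), (32, a, b, 28, t, 29), (32, a, b, 28, v, 31), (32, a, q, 5, b, 3), (32, a, q, 5, c, 2), (32, a, q, 5, t, 29), (32, a, q, 5, v, 31), (34, a, b, 28, b, 3), (34, a, b, 28, c, 2), (34, a, b, 28, t, 29), (34, a, b, 28, v, 31), (34, a, q, 5, b, 3), (34, a, q, 5, c, 2), (34, a, q, 5, t, 29), (34, a, q, 5, v, 31), (39, a, b, 28, b, 3), (39, a, b, 28, c, 2), (39, a, b, 28, t, 29), (39, a, b, 28, v, 31), (39, a, q, 5, b, 3), (39, a, q, 5, c, 2), (39, a, q, 5, t, 29), (39, a, q, 5, v, 31)}
Keep only column(s) A, G (12 duplicate(s) eliminated): {(32, 2), (32, 29), (32, 3), (32, 31), (34, 2), (34, 29), (34, 3), (34, 31), (39, 2), (39, 29), (39, 3), (39, 31)}

{(32, 2), (32, 29), (32, 3), (32, 31), (34, 2), (34, 29), (34, 3), (34, 31), (39, 2), (39, 29), (39, 3), (39, 31)}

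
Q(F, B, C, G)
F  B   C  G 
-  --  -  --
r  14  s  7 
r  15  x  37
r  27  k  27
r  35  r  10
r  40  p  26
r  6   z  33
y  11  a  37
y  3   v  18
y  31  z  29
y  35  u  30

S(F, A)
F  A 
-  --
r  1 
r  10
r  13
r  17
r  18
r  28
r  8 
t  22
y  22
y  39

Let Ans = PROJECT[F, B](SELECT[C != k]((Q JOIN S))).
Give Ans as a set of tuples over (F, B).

{(r, 14), (r, 15), (r, 35), (r, 40), (r, 6), (y, 11), (y, 3), (y, 31), (y, 35)}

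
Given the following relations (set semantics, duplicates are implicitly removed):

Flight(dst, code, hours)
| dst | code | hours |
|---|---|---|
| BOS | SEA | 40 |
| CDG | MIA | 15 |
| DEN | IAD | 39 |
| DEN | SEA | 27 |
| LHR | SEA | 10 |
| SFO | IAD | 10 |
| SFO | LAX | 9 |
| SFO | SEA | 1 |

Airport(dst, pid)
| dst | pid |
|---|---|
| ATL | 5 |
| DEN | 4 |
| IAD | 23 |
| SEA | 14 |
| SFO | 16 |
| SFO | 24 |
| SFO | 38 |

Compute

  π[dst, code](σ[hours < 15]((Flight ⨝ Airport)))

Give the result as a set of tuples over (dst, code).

{(SFO, IAD), (SFO, LAX), (SFO, SEA)}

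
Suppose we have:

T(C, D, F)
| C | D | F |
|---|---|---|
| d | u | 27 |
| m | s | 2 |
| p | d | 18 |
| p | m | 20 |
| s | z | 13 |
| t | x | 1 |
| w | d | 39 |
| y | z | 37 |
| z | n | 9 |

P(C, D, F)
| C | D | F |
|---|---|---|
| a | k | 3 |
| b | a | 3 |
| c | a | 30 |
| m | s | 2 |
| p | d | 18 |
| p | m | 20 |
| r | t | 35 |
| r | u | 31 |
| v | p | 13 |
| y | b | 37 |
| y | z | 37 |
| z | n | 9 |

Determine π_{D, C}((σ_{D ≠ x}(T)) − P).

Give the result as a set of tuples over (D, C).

Apply σ_{D ≠ x}; surviving tuples: {(d, u, 27), (m, s, 2), (p, d, 18), (p, m, 20), (s, z, 13), (w, d, 39), (y, z, 37), (z, n, 9)}
Taking the difference: {(d, u, 27), (s, z, 13), (w, d, 39)}
Keep only column(s) D, C: {(d, w), (u, d), (z, s)}

{(d, w), (u, d), (z, s)}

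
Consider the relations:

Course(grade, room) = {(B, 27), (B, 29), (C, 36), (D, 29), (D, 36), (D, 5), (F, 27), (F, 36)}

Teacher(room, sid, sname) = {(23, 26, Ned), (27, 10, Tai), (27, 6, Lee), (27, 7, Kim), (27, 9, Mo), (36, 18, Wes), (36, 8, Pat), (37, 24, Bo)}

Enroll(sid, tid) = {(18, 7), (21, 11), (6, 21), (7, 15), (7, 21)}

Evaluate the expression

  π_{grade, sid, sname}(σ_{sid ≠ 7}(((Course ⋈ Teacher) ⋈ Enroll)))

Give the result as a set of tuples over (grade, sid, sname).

Natural join on room: {(B, 27, 10, Tai), (B, 27, 6, Lee), (B, 27, 7, Kim), (B, 27, 9, Mo), (C, 36, 18, Wes), (C, 36, 8, Pat), (D, 36, 18, Wes), (D, 36, 8, Pat), (F, 27, 10, Tai), (F, 27, 6, Lee), (F, 27, 7, Kim), (F, 27, 9, Mo), (F, 36, 18, Wes), (F, 36, 8, Pat)}
Natural join on sid: {(B, 27, 6, Lee, 21), (B, 27, 7, Kim, 15), (B, 27, 7, Kim, 21), (C, 36, 18, Wes, 7), (D, 36, 18, Wes, 7), (F, 27, 6, Lee, 21), (F, 27, 7, Kim, 15), (F, 27, 7, Kim, 21), (F, 36, 18, Wes, 7)}
σ[sid ≠ 7]: keep tuples satisfying sid ≠ 7 → {(B, 27, 6, Lee, 21), (C, 36, 18, Wes, 7), (D, 36, 18, Wes, 7), (F, 27, 6, Lee, 21), (F, 36, 18, Wes, 7)}
Projecting to grade, sid, sname: {(B, 6, Lee), (C, 18, Wes), (D, 18, Wes), (F, 18, Wes), (F, 6, Lee)}

{(B, 6, Lee), (C, 18, Wes), (D, 18, Wes), (F, 18, Wes), (F, 6, Lee)}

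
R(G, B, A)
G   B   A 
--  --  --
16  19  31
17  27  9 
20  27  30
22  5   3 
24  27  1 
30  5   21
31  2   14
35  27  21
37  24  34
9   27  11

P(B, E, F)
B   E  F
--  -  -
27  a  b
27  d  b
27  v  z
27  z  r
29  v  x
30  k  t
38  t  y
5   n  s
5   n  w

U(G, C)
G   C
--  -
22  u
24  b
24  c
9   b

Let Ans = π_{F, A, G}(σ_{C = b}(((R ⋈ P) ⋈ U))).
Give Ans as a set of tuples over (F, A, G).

Natural join on B: {(17, 27, 9, a, b), (17, 27, 9, d, b), (17, 27, 9, v, z), (17, 27, 9, z, r), (20, 27, 30, a, b), (20, 27, 30, d, b), (20, 27, 30, v, z), (20, 27, 30, z, r), (22, 5, 3, n, s), (22, 5, 3, n, w), (24, 27, 1, a, b), (24, 27, 1, d, b), (24, 27, 1, v, z), (24, 27, 1, z, r), (30, 5, 21, n, s), (30, 5, 21, n, w), (35, 27, 21, a, b), (35, 27, 21, d, b), (35, 27, 21, v, z), (35, 27, 21, z, r), (9, 27, 11, a, b), (9, 27, 11, d, b), (9, 27, 11, v, z), (9, 27, 11, z, r)}
Natural join on G: {(22, 5, 3, n, s, u), (22, 5, 3, n, w, u), (24, 27, 1, a, b, b), (24, 27, 1, a, b, c), (24, 27, 1, d, b, b), (24, 27, 1, d, b, c), (24, 27, 1, v, z, b), (24, 27, 1, v, z, c), (24, 27, 1, z, r, b), (24, 27, 1, z, r, c), (9, 27, 11, a, b, b), (9, 27, 11, d, b, b), (9, 27, 11, v, z, b), (9, 27, 11, z, r, b)}
Apply σ_{C = b}; surviving tuples: {(24, 27, 1, a, b, b), (24, 27, 1, d, b, b), (24, 27, 1, v, z, b), (24, 27, 1, z, r, b), (9, 27, 11, a, b, b), (9, 27, 11, d, b, b), (9, 27, 11, v, z, b), (9, 27, 11, z, r, b)}
Keep only column(s) F, A, G (2 duplicate(s) eliminated): {(b, 1, 24), (b, 11, 9), (r, 1, 24), (r, 11, 9), (z, 1, 24), (z, 11, 9)}

{(b, 1, 24), (b, 11, 9), (r, 1, 24), (r, 11, 9), (z, 1, 24), (z, 11, 9)}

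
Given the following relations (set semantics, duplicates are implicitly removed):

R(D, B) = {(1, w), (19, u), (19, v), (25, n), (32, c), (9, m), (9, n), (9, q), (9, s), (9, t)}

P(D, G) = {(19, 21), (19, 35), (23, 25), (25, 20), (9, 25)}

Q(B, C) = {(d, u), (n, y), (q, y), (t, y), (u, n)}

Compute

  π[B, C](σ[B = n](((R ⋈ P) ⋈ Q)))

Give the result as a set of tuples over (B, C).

R ⋈ P (natural join on D): {(19, u, 21), (19, u, 35), (19, v, 21), (19, v, 35), (25, n, 20), (9, m, 25), (9, n, 25), (9, q, 25), (9, s, 25), (9, t, 25)}
(R ⋈ P) ⋈ Q (natural join on B): {(19, u, 21, n), (19, u, 35, n), (25, n, 20, y), (9, n, 25, y), (9, q, 25, y), (9, t, 25, y)}
Apply σ_{B = n}; surviving tuples: {(25, n, 20, y), (9, n, 25, y)}
Projecting to B, C (1 duplicate(s) eliminated): {(n, y)}

{(n, y)}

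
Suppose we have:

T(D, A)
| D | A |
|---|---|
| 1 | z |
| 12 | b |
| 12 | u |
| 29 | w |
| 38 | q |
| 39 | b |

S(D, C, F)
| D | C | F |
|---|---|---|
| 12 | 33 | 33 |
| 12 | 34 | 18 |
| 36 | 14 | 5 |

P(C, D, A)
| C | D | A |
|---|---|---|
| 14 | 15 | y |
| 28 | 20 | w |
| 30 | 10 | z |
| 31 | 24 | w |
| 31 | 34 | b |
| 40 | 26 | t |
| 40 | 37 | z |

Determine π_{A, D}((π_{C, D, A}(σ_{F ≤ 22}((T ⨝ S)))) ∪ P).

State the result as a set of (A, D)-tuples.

Joining T and S on D yields {(12, b, 33, 33), (12, b, 34, 18), (12, u, 33, 33), (12, u, 34, 18)}.
Selection F ≤ 22: {(12, b, 34, 18), (12, u, 34, 18)}
Projecting to C, D, A: {(34, 12, b), (34, 12, u)}
Taking the union: {(14, 15, y), (28, 20, w), (30, 10, z), (31, 24, w), (31, 34, b), (34, 12, b), (34, 12, u), (40, 26, t), (40, 37, z)}
Projecting to A, D: {(b, 12), (b, 34), (t, 26), (u, 12), (w, 20), (w, 24), (y, 15), (z, 10), (z, 37)}

{(b, 12), (b, 34), (t, 26), (u, 12), (w, 20), (w, 24), (y, 15), (z, 10), (z, 37)}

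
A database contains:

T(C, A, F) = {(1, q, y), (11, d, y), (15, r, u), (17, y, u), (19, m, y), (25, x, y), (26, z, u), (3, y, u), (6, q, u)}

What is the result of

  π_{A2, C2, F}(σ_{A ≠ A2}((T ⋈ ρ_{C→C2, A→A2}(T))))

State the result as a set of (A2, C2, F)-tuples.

ρ[C→C2, A→A2]: schema becomes (C2, A2, F); tuples unchanged.
T ⋈ ρ_{C→C2, A→A2}(T) (natural join on F): {(1, q, y, 1, q), (1, q, y, 11, d), (1, q, y, 19, m), (1, q, y, 25, x), (11, d, y, 1, q), (11, d, y, 11, d), (11, d, y, 19, m), (11, d, y, 25, x), (15, r, u, 15, r), (15, r, u, 17, y), (15, r, u, 26, z), (15, r, u, 3, y), (15, r, u, 6, q), (17, y, u, 15, r), (17, y, u, 17, y), (17, y, u, 26, z), (17, y, u, 3, y), (17, y, u, 6, q), (19, m, y, 1, q), (19, m, y, 11, d), (19, m, y, 19, m), (19, m, y, 25, x), (25, x, y, 1, q), (25, x, y, 11, d), (25, x, y, 19, m), (25, x, y, 25, x), (26, z, u, 15, r), (26, z, u, 17, y), (26, z, u, 26, z), (26, z, u, 3, y), (26, z, u, 6, q), (3, y, u, 15, r), (3, y, u, 17, y), (3, y, u, 26, z), (3, y, u, 3, y), (3, y, u, 6, q), (6, q, u, 15, r), (6, q, u, 17, y), (6, q, u, 26, z), (6, q, u, 3, y), (6, q, u, 6, q)}
Apply σ_{A ≠ A2}; surviving tuples: {(1, q, y, 11, d), (1, q, y, 19, m), (1, q, y, 25, x), (11, d, y, 1, q), (11, d, y, 19, m), (11, d, y, 25, x), (15, r, u, 17, y), (15, r, u, 26, z), (15, r, u, 3, y), (15, r, u, 6, q), (17, y, u, 15, r), (17, y, u, 26, z), (17, y, u, 6, q), (19, m, y, 1, q), (19, m, y, 11, d), (19, m, y, 25, x), (25, x, y, 1, q), (25, x, y, 11, d), (25, x, y, 19, m), (26, z, u, 15, r), (26, z, u, 17, y), (26, z, u, 3, y), (26, z, u, 6, q), (3, y, u, 15, r), (3, y, u, 26, z), (3, y, u, 6, q), (6, q, u, 15, r), (6, q, u, 17, y), (6, q, u, 26, z), (6, q, u, 3, y)}
π[A2, C2, F]: project onto (A2, C2, F) (21 duplicate(s) eliminated) → {(d, 11, y), (m, 19, y), (q, 1, y), (q, 6, u), (r, 15, u), (x, 25, y), (y, 17, u), (y, 3, u), (z, 26, u)}

{(d, 11, y), (m, 19, y), (q, 1, y), (q, 6, u), (r, 15, u), (x, 25, y), (y, 17, u), (y, 3, u), (z, 26, u)}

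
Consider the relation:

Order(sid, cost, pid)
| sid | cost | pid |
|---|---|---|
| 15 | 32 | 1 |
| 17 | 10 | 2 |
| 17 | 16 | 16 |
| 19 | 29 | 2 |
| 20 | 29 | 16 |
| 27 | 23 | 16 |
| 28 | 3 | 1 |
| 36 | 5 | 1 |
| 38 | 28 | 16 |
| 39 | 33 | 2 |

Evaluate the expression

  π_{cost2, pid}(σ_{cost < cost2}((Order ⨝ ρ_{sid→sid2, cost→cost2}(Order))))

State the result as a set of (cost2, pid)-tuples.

ρ[sid→sid2, cost→cost2]: schema becomes (sid2, cost2, pid); tuples unchanged.
Natural join on pid: {(15, 32, 1, 15, 32), (15, 32, 1, 28, 3), (15, 32, 1, 36, 5), (17, 10, 2, 17, 10), (17, 10, 2, 19, 29), (17, 10, 2, 39, 33), (17, 16, 16, 17, 16), (17, 16, 16, 20, 29), (17, 16, 16, 27, 23), (17, 16, 16, 38, 28), (19, 29, 2, 17, 10), (19, 29, 2, 19, 29), (19, 29, 2, 39, 33), (20, 29, 16, 17, 16), (20, 29, 16, 20, 29), (20, 29, 16, 27, 23), (20, 29, 16, 38, 28), (27, 23, 16, 17, 16), (27, 23, 16, 20, 29), (27, 23, 16, 27, 23), (27, 23, 16, 38, 28), (28, 3, 1, 15, 32), (28, 3, 1, 28, 3), (28, 3, 1, 36, 5), (36, 5, 1, 15, 32), (36, 5, 1, 28, 3), (36, 5, 1, 36, 5), (38, 28, 16, 17, 16), (38, 28, 16, 20, 29), (38, 28, 16, 27, 23), (38, 28, 16, 38, 28), (39, 33, 2, 17, 10), (39, 33, 2, 19, 29), (39, 33, 2, 39, 33)}
Apply σ_{cost < cost2}; surviving tuples: {(17, 10, 2, 19, 29), (17, 10, 2, 39, 33), (17, 16, 16, 20, 29), (17, 16, 16, 27, 23), (17, 16, 16, 38, 28), (19, 29, 2, 39, 33), (27, 23, 16, 20, 29), (27, 23, 16, 38, 28), (28, 3, 1, 15, 32), (28, 3, 1, 36, 5), (36, 5, 1, 15, 32), (38, 28, 16, 20, 29)}
Keep only column(s) cost2, pid (5 duplicate(s) eliminated): {(23, 16), (28, 16), (29, 16), (29, 2), (32, 1), (33, 2), (5, 1)}

{(23, 16), (28, 16), (29, 16), (29, 2), (32, 1), (33, 2), (5, 1)}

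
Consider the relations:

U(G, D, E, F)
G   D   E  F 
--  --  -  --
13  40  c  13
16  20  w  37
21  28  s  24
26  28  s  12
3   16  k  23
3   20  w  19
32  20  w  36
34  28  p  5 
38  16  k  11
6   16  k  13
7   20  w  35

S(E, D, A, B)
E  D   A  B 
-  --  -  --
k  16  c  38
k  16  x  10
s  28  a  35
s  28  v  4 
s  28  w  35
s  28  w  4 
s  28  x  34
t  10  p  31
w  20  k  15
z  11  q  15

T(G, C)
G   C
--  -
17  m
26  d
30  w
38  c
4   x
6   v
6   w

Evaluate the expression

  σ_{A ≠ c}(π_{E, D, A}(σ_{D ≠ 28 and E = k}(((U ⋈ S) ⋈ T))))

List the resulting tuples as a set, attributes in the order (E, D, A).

{(k, 16, x)}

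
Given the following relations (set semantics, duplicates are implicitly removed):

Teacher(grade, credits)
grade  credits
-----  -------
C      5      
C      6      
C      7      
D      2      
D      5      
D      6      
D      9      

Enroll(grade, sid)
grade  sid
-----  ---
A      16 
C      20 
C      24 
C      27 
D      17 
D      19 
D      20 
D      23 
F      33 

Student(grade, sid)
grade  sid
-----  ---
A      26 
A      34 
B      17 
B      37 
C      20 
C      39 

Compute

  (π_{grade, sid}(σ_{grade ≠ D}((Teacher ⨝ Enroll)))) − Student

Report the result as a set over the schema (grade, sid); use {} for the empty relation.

{(C, 24), (C, 27)}

Teacher ⋈ Enroll (natural join on grade): {(C, 5, 20), (C, 5, 24), (C, 5, 27), (C, 6, 20), (C, 6, 24), (C, 6, 27), (C, 7, 20), (C, 7, 24), (C, 7, 27), (D, 2, 17), (D, 2, 19), (D, 2, 20), (D, 2, 23), (D, 5, 17), (D, 5, 19), (D, 5, 20), (D, 5, 23), (D, 6, 17), (D, 6, 19), (D, 6, 20), (D, 6, 23), (D, 9, 17), (D, 9, 19), (D, 9, 20), (D, 9, 23)}
Filtering on grade ≠ D leaves {(C, 5, 20), (C, 5, 24), (C, 5, 27), (C, 6, 20), (C, 6, 24), (C, 6, 27), (C, 7, 20), (C, 7, 24), (C, 7, 27)}.
π[grade, sid]: project onto (grade, sid) (6 duplicate(s) eliminated) → {(C, 20), (C, 24), (C, 27)}
Difference: {(C, 20), (C, 24), (C, 27)} with {(A, 26), (A, 34), (B, 17), (B, 37), (C, 20), (C, 39)} → {(C, 24), (C, 27)}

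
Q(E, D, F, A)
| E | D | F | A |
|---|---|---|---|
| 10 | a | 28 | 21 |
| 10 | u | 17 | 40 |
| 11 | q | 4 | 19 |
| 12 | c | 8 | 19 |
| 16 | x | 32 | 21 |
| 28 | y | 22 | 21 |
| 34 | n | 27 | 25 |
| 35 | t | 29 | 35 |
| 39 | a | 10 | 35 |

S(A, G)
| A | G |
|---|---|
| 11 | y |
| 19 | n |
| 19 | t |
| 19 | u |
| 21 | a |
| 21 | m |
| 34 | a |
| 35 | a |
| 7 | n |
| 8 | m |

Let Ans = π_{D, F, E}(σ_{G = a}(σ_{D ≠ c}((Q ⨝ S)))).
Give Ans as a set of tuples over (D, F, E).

Natural join on A: {(10, a, 28, 21, a), (10, a, 28, 21, m), (11, q, 4, 19, n), (11, q, 4, 19, t), (11, q, 4, 19, u), (12, c, 8, 19, n), (12, c, 8, 19, t), (12, c, 8, 19, u), (16, x, 32, 21, a), (16, x, 32, 21, m), (28, y, 22, 21, a), (28, y, 22, 21, m), (35, t, 29, 35, a), (39, a, 10, 35, a)}
σ[D ≠ c]: keep tuples satisfying D ≠ c → {(10, a, 28, 21, a), (10, a, 28, 21, m), (11, q, 4, 19, n), (11, q, 4, 19, t), (11, q, 4, 19, u), (16, x, 32, 21, a), (16, x, 32, 21, m), (28, y, 22, 21, a), (28, y, 22, 21, m), (35, t, 29, 35, a), (39, a, 10, 35, a)}
σ[G = a]: keep tuples satisfying G = a → {(10, a, 28, 21, a), (16, x, 32, 21, a), (28, y, 22, 21, a), (35, t, 29, 35, a), (39, a, 10, 35, a)}
Keep only column(s) D, F, E: {(a, 10, 39), (a, 28, 10), (t, 29, 35), (x, 32, 16), (y, 22, 28)}

{(a, 10, 39), (a, 28, 10), (t, 29, 35), (x, 32, 16), (y, 22, 28)}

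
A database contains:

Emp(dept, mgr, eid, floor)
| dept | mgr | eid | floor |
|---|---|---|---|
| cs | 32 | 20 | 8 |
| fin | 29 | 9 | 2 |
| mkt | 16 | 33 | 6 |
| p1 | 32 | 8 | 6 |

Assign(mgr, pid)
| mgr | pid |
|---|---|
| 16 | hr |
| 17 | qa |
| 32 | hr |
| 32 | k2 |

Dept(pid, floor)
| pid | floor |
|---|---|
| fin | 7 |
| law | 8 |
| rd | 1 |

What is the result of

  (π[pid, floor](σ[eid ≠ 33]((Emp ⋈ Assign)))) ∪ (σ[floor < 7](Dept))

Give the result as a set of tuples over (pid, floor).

Emp ⋈ Assign (natural join on mgr): {(cs, 32, 20, 8, hr), (cs, 32, 20, 8, k2), (mkt, 16, 33, 6, hr), (p1, 32, 8, 6, hr), (p1, 32, 8, 6, k2)}
Filtering on eid ≠ 33 leaves {(cs, 32, 20, 8, hr), (cs, 32, 20, 8, k2), (p1, 32, 8, 6, hr), (p1, 32, 8, 6, k2)}.
Keep only column(s) pid, floor: {(hr, 6), (hr, 8), (k2, 6), (k2, 8)}
Filtering on floor < 7 leaves {(rd, 1)}.
Taking the union: {(hr, 6), (hr, 8), (k2, 6), (k2, 8), (rd, 1)}

{(hr, 6), (hr, 8), (k2, 6), (k2, 8), (rd, 1)}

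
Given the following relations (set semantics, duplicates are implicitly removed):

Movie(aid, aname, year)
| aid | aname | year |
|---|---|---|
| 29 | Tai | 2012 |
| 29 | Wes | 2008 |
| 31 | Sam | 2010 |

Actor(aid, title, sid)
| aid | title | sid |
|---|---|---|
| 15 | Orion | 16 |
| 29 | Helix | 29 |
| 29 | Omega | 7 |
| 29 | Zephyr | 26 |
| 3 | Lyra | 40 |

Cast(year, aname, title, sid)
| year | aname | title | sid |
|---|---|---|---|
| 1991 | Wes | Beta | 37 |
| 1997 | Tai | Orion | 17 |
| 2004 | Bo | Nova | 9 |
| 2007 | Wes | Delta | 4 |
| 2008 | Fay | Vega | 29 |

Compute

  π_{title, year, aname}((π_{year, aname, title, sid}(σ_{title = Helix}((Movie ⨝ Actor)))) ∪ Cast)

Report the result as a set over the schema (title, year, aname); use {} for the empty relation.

Movie ⋈ Actor (natural join on aid): {(29, Tai, 2012, Helix, 29), (29, Tai, 2012, Omega, 7), (29, Tai, 2012, Zephyr, 26), (29, Wes, 2008, Helix, 29), (29, Wes, 2008, Omega, 7), (29, Wes, 2008, Zephyr, 26)}
Filtering on title = Helix leaves {(29, Tai, 2012, Helix, 29), (29, Wes, 2008, Helix, 29)}.
Projecting to year, aname, title, sid: {(2008, Wes, Helix, 29), (2012, Tai, Helix, 29)}
Union: {(2008, Wes, Helix, 29), (2012, Tai, Helix, 29)} with {(1991, Wes, Beta, 37), (1997, Tai, Orion, 17), (2004, Bo, Nova, 9), (2007, Wes, Delta, 4), (2008, Fay, Vega, 29)} → {(1991, Wes, Beta, 37), (1997, Tai, Orion, 17), (2004, Bo, Nova, 9), (2007, Wes, Delta, 4), (2008, Fay, Vega, 29), (2008, Wes, Helix, 29), (2012, Tai, Helix, 29)}
Projecting to title, year, aname: {(Beta, 1991, Wes), (Delta, 2007, Wes), (Helix, 2008, Wes), (Helix, 2012, Tai), (Nova, 2004, Bo), (Orion, 1997, Tai), (Vega, 2008, Fay)}

{(Beta, 1991, Wes), (Delta, 2007, Wes), (Helix, 2008, Wes), (Helix, 2012, Tai), (Nova, 2004, Bo), (Orion, 1997, Tai), (Vega, 2008, Fay)}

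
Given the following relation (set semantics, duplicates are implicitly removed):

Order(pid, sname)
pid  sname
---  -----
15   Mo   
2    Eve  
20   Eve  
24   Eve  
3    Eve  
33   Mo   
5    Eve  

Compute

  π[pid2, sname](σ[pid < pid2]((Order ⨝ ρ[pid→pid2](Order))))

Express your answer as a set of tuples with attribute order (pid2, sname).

{(20, Eve), (24, Eve), (3, Eve), (33, Mo), (5, Eve)}

ρ[pid→pid2]: schema becomes (pid2, sname); tuples unchanged.
Order ⋈ ρ[pid→pid2](Order) (natural join on sname): {(15, Mo, 15), (15, Mo, 33), (2, Eve, 2), (2, Eve, 20), (2, Eve, 24), (2, Eve, 3), (2, Eve, 5), (20, Eve, 2), (20, Eve, 20), (20, Eve, 24), (20, Eve, 3), (20, Eve, 5), (24, Eve, 2), (24, Eve, 20), (24, Eve, 24), (24, Eve, 3), (24, Eve, 5), (3, Eve, 2), (3, Eve, 20), (3, Eve, 24), (3, Eve, 3), (3, Eve, 5), (33, Mo, 15), (33, Mo, 33), (5, Eve, 2), (5, Eve, 20), (5, Eve, 24), (5, Eve, 3), (5, Eve, 5)}
Filtering on pid < pid2 leaves {(15, Mo, 33), (2, Eve, 20), (2, Eve, 24), (2, Eve, 3), (2, Eve, 5), (20, Eve, 24), (3, Eve, 20), (3, Eve, 24), (3, Eve, 5), (5, Eve, 20), (5, Eve, 24)}.
Projecting to pid2, sname (6 duplicate(s) eliminated): {(20, Eve), (24, Eve), (3, Eve), (33, Mo), (5, Eve)}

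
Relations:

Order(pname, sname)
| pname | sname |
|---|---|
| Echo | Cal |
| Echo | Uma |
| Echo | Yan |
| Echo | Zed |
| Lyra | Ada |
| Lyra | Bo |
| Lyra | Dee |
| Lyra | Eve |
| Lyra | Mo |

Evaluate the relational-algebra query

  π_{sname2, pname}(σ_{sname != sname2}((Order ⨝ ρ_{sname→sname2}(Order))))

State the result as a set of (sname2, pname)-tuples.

ρ[sname→sname2]: schema becomes (pname, sname2); tuples unchanged.
Order ⋈ ρ_{sname→sname2}(Order) (natural join on pname): {(Echo, Cal, Cal), (Echo, Cal, Uma), (Echo, Cal, Yan), (Echo, Cal, Zed), (Echo, Uma, Cal), (Echo, Uma, Uma), (Echo, Uma, Yan), (Echo, Uma, Zed), (Echo, Yan, Cal), (Echo, Yan, Uma), (Echo, Yan, Yan), (Echo, Yan, Zed), (Echo, Zed, Cal), (Echo, Zed, Uma), (Echo, Zed, Yan), (Echo, Zed, Zed), (Lyra, Ada, Ada), (Lyra, Ada, Bo), (Lyra, Ada, Dee), (Lyra, Ada, Eve), (Lyra, Ada, Mo), (Lyra, Bo, Ada), (Lyra, Bo, Bo), (Lyra, Bo, Dee), (Lyra, Bo, Eve), (Lyra, Bo, Mo), (Lyra, Dee, Ada), (Lyra, Dee, Bo), (Lyra, Dee, Dee), (Lyra, Dee, Eve), (Lyra, Dee, Mo), (Lyra, Eve, Ada), (Lyra, Eve, Bo), (Lyra, Eve, Dee), (Lyra, Eve, Eve), (Lyra, Eve, Mo), (Lyra, Mo, Ada), (Lyra, Mo, Bo), (Lyra, Mo, Dee), (Lyra, Mo, Eve), (Lyra, Mo, Mo)}
Selection sname != sname2: {(Echo, Cal, Uma), (Echo, Cal, Yan), (Echo, Cal, Zed), (Echo, Uma, Cal), (Echo, Uma, Yan), (Echo, Uma, Zed), (Echo, Yan, Cal), (Echo, Yan, Uma), (Echo, Yan, Zed), (Echo, Zed, Cal), (Echo, Zed, Uma), (Echo, Zed, Yan), (Lyra, Ada, Bo), (Lyra, Ada, Dee), (Lyra, Ada, Eve), (Lyra, Ada, Mo), (Lyra, Bo, Ada), (Lyra, Bo, Dee), (Lyra, Bo, Eve), (Lyra, Bo, Mo), (Lyra, Dee, Ada), (Lyra, Dee, Bo), (Lyra, Dee, Eve), (Lyra, Dee, Mo), (Lyra, Eve, Ada), (Lyra, Eve, Bo), (Lyra, Eve, Dee), (Lyra, Eve, Mo), (Lyra, Mo, Ada), (Lyra, Mo, Bo), (Lyra, Mo, Dee), (Lyra, Mo, Eve)}
π_{sname2, pname} gives {(Ada, Lyra), (Bo, Lyra), (Cal, Echo), (Dee, Lyra), (Eve, Lyra), (Mo, Lyra), (Uma, Echo), (Yan, Echo), (Zed, Echo)} (23 duplicate(s) eliminated).

{(Ada, Lyra), (Bo, Lyra), (Cal, Echo), (Dee, Lyra), (Eve, Lyra), (Mo, Lyra), (Uma, Echo), (Yan, Echo), (Zed, Echo)}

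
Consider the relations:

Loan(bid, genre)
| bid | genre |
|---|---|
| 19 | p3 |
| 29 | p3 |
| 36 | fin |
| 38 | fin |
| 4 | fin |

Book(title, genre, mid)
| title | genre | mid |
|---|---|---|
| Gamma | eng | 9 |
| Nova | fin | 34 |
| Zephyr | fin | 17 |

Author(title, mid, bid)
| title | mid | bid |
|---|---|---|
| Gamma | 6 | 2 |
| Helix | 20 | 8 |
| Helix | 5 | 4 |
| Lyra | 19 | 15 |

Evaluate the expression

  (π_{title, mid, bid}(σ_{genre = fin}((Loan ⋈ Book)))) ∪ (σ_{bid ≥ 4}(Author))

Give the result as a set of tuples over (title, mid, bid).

Natural join on genre: {(36, fin, Nova, 34), (36, fin, Zephyr, 17), (38, fin, Nova, 34), (38, fin, Zephyr, 17), (4, fin, Nova, 34), (4, fin, Zephyr, 17)}
σ[genre = fin]: keep tuples satisfying genre = fin → {(36, fin, Nova, 34), (36, fin, Zephyr, 17), (38, fin, Nova, 34), (38, fin, Zephyr, 17), (4, fin, Nova, 34), (4, fin, Zephyr, 17)}
π_{title, mid, bid} gives {(Nova, 34, 36), (Nova, 34, 38), (Nova, 34, 4), (Zephyr, 17, 36), (Zephyr, 17, 38), (Zephyr, 17, 4)}.
σ[bid ≥ 4]: keep tuples satisfying bid ≥ 4 → {(Helix, 20, 8), (Helix, 5, 4), (Lyra, 19, 15)}
Union: {(Nova, 34, 36), (Nova, 34, 38), (Nova, 34, 4), (Zephyr, 17, 36), (Zephyr, 17, 38), (Zephyr, 17, 4)} with {(Helix, 20, 8), (Helix, 5, 4), (Lyra, 19, 15)} → {(Helix, 20, 8), (Helix, 5, 4), (Lyra, 19, 15), (Nova, 34, 36), (Nova, 34, 38), (Nova, 34, 4), (Zephyr, 17, 36), (Zephyr, 17, 38), (Zephyr, 17, 4)}

{(Helix, 20, 8), (Helix, 5, 4), (Lyra, 19, 15), (Nova, 34, 36), (Nova, 34, 38), (Nova, 34, 4), (Zephyr, 17, 36), (Zephyr, 17, 38), (Zephyr, 17, 4)}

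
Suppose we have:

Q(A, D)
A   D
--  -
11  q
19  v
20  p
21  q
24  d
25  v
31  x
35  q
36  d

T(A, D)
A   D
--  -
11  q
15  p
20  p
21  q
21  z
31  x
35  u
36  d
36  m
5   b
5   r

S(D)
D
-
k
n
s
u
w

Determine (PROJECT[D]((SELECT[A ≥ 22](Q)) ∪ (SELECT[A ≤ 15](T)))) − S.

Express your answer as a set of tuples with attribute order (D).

Selection A ≥ 22: {(24, d), (25, v), (31, x), (35, q), (36, d)}
Selection A ≤ 15: {(11, q), (15, p), (5, b), (5, r)}
Taking the union: {(11, q), (15, p), (24, d), (25, v), (31, x), (35, q), (36, d), (5, b), (5, r)}
π_{D} gives {b, d, p, q, r, v, x} (2 duplicate(s) eliminated).
Taking the difference: {b, d, p, q, r, v, x}

{b, d, p, q, r, v, x}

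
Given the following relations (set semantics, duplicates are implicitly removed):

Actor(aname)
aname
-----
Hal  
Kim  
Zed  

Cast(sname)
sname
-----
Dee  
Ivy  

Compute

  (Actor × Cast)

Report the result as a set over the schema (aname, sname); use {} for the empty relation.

{(Hal, Dee), (Hal, Ivy), (Kim, Dee), (Kim, Ivy), (Zed, Dee), (Zed, Ivy)}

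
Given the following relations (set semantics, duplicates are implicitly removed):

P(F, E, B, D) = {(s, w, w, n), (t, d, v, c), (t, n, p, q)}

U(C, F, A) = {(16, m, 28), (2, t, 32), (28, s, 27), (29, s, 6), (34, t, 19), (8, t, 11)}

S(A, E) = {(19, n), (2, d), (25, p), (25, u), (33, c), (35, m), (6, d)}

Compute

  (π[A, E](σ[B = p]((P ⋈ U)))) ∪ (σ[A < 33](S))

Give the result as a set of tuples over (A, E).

{(11, n), (19, n), (2, d), (25, p), (25, u), (32, n), (6, d)}

P ⋈ U (natural join on F): {(s, w, w, n, 28, 27), (s, w, w, n, 29, 6), (t, d, v, c, 2, 32), (t, d, v, c, 34, 19), (t, d, v, c, 8, 11), (t, n, p, q, 2, 32), (t, n, p, q, 34, 19), (t, n, p, q, 8, 11)}
Apply σ_{B = p}; surviving tuples: {(t, n, p, q, 2, 32), (t, n, p, q, 34, 19), (t, n, p, q, 8, 11)}
π[A, E]: project onto (A, E) → {(11, n), (19, n), (32, n)}
Apply σ_{A < 33}; surviving tuples: {(19, n), (2, d), (25, p), (25, u), (6, d)}
Set union of the two operands is {(11, n), (19, n), (2, d), (25, p), (25, u), (32, n), (6, d)}.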